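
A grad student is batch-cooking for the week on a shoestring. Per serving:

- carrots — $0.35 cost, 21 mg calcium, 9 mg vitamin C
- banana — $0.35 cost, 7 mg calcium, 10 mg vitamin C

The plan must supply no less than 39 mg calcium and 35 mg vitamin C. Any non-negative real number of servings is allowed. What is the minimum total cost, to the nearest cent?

Check every corner: each single food scaled to meet both minima, and each pair solved so both constraints bind.
carrots only: max(39/21, 35/9) = 3.889 servings → $1.36.
banana only: max(39/7, 35/10) = 5.571 servings → $1.95.
carrots + banana with both tight: 0.9864 servings and 2.612 servings → $1.26.
So the least-cost plan costs $1.26.

$1.26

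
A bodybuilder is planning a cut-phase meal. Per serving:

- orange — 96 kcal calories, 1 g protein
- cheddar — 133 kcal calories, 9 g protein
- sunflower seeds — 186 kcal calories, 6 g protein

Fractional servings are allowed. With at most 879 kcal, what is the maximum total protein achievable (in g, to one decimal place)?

59.5 g

Protein per kcal: cheddar 0.06767, sunflower seeds 0.03226, orange 0.01042.
With no serving limits, spend the whole calories allowance on cheddar: 879 kcal / 133 kcal × 9 g = 59.5 g.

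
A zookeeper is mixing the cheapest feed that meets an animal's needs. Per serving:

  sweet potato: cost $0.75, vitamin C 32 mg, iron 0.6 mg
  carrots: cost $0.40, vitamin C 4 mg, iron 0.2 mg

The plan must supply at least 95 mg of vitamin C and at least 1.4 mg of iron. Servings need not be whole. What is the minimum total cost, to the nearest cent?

Minimising a linear cost over {vitamin C ≥ 95, iron ≥ 1.4, servings ≥ 0} — the optimum is at a vertex, using one or two foods.
sweet potato only: max(95/32, 1.4/0.6) = 2.969 servings → $2.23.
carrots only: max(95/4, 1.4/0.2) = 23.75 servings → $9.50.
sweet potato + carrots: the both-tight solution has a negative serving — not a feasible corner.
Cheapest feasible corner: $2.23.

$2.23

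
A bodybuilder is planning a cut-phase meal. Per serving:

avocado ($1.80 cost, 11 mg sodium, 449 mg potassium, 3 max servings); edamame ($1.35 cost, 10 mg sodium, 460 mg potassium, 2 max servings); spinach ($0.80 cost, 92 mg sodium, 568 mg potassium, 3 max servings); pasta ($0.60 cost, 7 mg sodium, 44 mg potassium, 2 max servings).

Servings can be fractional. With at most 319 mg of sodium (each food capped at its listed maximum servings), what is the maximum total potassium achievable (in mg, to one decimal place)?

3910.8 mg

Potassium per mg sodium: edamame 46, avocado 40.82, pasta 6.286, spinach 6.174.
Take 2 servings of edamame: uses 20 mg sodium, +920.0 mg potassium (running total 920.0 mg).
Take 3 servings of avocado: uses 33 mg sodium, +1347.0 mg potassium (running total 2267.0 mg).
Take 2 servings of pasta: uses 14 mg sodium, +88.0 mg potassium (running total 2355.0 mg).
Take 2.739 servings of spinach: uses 252 mg sodium, +1555.8 mg potassium (running total 3910.8 mg).
Greedy by best ratio exhausts the sodium allowance optimally: 3910.8 mg.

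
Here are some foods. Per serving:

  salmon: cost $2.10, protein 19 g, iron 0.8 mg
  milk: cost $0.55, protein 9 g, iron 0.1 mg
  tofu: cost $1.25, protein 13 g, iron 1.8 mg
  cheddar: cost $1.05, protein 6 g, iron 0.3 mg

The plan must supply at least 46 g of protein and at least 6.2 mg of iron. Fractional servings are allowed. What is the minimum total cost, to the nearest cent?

salmon only: max(46/19, 6.2/0.8) = 7.75 servings → $16.27.
milk only: max(46/9, 6.2/0.1) = 62 servings → $34.10.
tofu only: max(46/13, 6.2/1.8) = 3.538 servings → $4.42.
cheddar only: max(46/6, 6.2/0.3) = 20.67 servings → $21.70.
salmon + milk: the both-tight solution has a negative serving — not a feasible corner.
salmon + tofu with both tight: 0.09244 servings and 3.403 servings → $4.45.
salmon + cheddar: intersection lies outside the first quadrant.
milk + tofu with both tight: 0.1477 servings and 3.436 servings → $4.38.
milk + cheddar with both targets exact would need a negative amount; discard.
tofu + cheddar with both tight: 3.391 servings and 0.3188 servings → $4.57.
Cheapest feasible corner: $4.38.

$4.38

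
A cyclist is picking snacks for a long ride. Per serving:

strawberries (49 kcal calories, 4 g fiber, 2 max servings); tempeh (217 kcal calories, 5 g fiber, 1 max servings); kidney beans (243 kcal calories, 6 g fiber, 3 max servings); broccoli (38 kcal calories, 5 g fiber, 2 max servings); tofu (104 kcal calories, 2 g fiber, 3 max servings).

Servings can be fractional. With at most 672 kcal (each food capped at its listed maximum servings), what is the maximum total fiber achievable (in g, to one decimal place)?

Fiber per kcal: broccoli 0.1316, strawberries 0.08163, kidney beans 0.02469, tempeh 0.02304, tofu 0.01923.
Take 2 servings of broccoli: uses 76 kcal, +10.0 g fiber (running total 10.0 g).
Take 2 servings of strawberries: uses 98 kcal, +8.0 g fiber (running total 18.0 g).
Take 2.049 servings of kidney beans: uses 498 kcal, +12.3 g fiber (running total 30.3 g).
Greedy by best ratio exhausts the calories allowance optimally: 30.3 g.

30.3 g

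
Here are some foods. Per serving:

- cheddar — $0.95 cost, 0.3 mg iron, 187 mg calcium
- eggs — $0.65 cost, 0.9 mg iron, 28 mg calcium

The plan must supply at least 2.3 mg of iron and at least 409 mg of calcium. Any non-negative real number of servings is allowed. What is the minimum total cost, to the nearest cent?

The cheapest plan sits at a corner of the feasible region — with two constraints it uses at most two foods.
cheddar only: max(2.3/0.3, 409/187) = 7.667 servings → $7.28.
eggs only: max(2.3/0.9, 409/28) = 14.61 servings → $9.49.
cheddar + eggs with both tight: 1.899 servings and 1.922 servings → $3.05.
Cheapest feasible corner: $3.05.

$3.05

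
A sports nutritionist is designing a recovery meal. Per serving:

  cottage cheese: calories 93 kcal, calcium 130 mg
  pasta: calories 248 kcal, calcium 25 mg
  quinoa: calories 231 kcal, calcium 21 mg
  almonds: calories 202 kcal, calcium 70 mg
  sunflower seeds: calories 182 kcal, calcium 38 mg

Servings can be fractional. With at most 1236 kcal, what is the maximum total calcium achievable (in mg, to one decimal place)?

1727.7 mg

Calcium per kcal: cottage cheese 1.398, almonds 0.3465, sunflower seeds 0.2088, pasta 0.1008, quinoa 0.09091.
With no serving limits, spend the whole calories allowance on cottage cheese: 1236 kcal / 93 kcal × 130 mg = 1727.7 mg.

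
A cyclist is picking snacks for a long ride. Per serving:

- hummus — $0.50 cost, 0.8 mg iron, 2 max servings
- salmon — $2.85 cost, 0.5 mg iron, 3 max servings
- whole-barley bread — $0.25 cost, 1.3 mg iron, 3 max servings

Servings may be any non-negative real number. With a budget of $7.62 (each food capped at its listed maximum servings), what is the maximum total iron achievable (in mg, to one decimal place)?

6.5 mg

Iron per dollar: whole-barley bread 5.2, hummus 1.6, salmon 0.1754.
Take 3 servings of whole-barley bread: spends $0.75, +3.9 mg iron (running total 3.9 mg).
Take 2 servings of hummus: spends $1.00, +1.6 mg iron (running total 5.5 mg).
Take 2.06 servings of salmon: spends $5.87, +1.0 mg iron (running total 6.5 mg).
Filling greedily by iron-per-dollar is optimal for one linear limit, giving 6.5 mg.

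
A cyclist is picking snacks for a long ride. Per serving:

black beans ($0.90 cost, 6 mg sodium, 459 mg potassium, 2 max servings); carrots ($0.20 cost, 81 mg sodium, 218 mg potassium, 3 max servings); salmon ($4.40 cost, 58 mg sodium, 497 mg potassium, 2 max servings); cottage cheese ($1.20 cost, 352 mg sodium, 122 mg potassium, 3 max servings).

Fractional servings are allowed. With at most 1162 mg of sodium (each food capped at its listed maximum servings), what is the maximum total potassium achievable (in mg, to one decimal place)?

Potassium per mg sodium: black beans 76.5, salmon 8.569, carrots 2.691, cottage cheese 0.3466.
Take 2 servings of black beans: uses 12 mg sodium, +918.0 mg potassium (running total 918.0 mg).
Take 2 servings of salmon: uses 116 mg sodium, +994.0 mg potassium (running total 1912.0 mg).
Take 3 servings of carrots: uses 243 mg sodium, +654.0 mg potassium (running total 2566.0 mg).
Take 2.247 servings of cottage cheese: uses 791 mg sodium, +274.2 mg potassium (running total 2840.2 mg).
Filling greedily by potassium-per-mg sodium is optimal for one linear limit, giving 2840.2 mg.

2840.2 mg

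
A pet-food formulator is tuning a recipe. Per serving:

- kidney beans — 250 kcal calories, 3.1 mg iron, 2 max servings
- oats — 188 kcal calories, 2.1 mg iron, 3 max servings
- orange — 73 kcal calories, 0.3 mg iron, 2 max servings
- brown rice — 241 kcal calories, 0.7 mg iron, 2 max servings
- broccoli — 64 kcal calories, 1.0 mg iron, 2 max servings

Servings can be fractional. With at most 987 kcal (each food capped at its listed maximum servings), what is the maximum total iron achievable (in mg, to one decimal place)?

12.2 mg

Iron per kcal: broccoli 0.01562, kidney beans 0.0124, oats 0.01117, orange 0.00411, brown rice 0.002905.
Take 2 servings of broccoli: uses 128 kcal, +2.0 mg iron (running total 2.0 mg).
Take 2 servings of kidney beans: uses 500 kcal, +6.2 mg iron (running total 8.2 mg).
Take 1.91 servings of oats: uses 359 kcal, +4.0 mg iron (running total 12.2 mg).
Greedy by best ratio exhausts the calories allowance optimally: 12.2 mg.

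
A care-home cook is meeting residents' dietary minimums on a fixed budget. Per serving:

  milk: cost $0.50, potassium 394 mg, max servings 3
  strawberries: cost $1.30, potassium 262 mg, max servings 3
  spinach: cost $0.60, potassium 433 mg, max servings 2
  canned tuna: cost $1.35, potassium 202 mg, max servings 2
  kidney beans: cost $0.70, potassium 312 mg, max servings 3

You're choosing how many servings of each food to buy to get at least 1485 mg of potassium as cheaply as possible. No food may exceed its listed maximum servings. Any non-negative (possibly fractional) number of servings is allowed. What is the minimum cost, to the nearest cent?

Cost per mg of potassium: milk $0.0013, spinach $0.0014, kidney beans $0.0022, strawberries $0.0050, canned tuna $0.0067.
Take 3 servings of milk: +1182.0 mg potassium for $1.50 (total $1.50, still need 303.0 mg).
Take 0.6998 servings of spinach: +303.0 mg potassium for $0.42 (total $1.92, still need 0.0 mg).
Filling from the cheapest source first is optimal under one linear minimum: $1.92.

$1.92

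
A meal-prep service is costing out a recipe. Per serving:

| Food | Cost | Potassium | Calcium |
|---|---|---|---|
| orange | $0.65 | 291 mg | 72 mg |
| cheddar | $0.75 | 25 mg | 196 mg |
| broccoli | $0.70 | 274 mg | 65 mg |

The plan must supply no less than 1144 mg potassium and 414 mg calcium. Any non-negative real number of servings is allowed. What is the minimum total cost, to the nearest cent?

Two binding constraints pin down two serving amounts, so the optimal mix uses at most two foods. The candidates are each food alone (scaled to the tighter of potassium/calcium) and each pair with both constraints tight.
orange only: max(1144/291, 414/72) = 5.75 servings → $3.74.
cheddar only: max(1144/25, 414/196) = 45.76 servings → $34.32.
broccoli only: max(1144/274, 414/65) = 6.369 servings → $4.46.
orange + cheddar with both tight: 3.872 servings and 0.6899 servings → $3.03.
orange + broccoli: the both-tight solution has a negative serving — not a feasible corner.
cheddar + broccoli with both tight: 0.7503 servings and 4.107 servings → $3.44.
So the least-cost plan costs $3.03.

$3.03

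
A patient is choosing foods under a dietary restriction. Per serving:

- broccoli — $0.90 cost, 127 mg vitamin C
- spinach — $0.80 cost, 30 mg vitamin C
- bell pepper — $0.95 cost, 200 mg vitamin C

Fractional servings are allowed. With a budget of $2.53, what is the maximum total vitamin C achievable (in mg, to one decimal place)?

Vitamin C per dollar: bell pepper 210.5, broccoli 141.1, spinach 37.5.
With no serving limits, spend the whole cost allowance on bell pepper: $2.53 / $0.95 × 200 mg = 532.6 mg.

532.6 mg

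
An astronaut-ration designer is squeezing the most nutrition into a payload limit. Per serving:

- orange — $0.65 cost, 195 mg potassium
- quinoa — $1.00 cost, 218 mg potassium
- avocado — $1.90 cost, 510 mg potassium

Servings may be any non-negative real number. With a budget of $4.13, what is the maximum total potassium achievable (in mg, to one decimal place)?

1239.0 mg

Potassium per dollar: orange 300, avocado 268.4, quinoa 218.
With no serving limits, spend the whole cost allowance on orange: $4.13 / $0.65 × 195 mg = 1239.0 mg.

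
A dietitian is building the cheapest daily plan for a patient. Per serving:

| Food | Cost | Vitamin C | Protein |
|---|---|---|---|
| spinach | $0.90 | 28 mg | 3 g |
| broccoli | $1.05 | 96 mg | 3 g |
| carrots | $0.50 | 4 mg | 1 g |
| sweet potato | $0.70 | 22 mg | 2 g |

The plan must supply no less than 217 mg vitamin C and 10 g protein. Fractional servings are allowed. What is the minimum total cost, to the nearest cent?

With two linear requirements the optimum uses one or two foods; enumerate the corners.
spinach only: max(217/28, 10/3) = 7.75 servings → $6.97.
broccoli only: max(217/96, 10/3) = 3.333 servings → $3.50.
carrots only: max(217/4, 10/1) = 54.25 servings → $27.12.
sweet potato only: max(217/22, 10/2) = 9.864 servings → $6.90.
spinach + broccoli with both tight: 1.515 servings and 1.819 servings → $3.27.
spinach + carrots: intersection lies outside the first quadrant.
spinach + sweet potato: intersection lies outside the first quadrant.
broccoli + carrots with both tight: 2.107 servings and 3.679 servings → $4.05.
broccoli + sweet potato with both tight: 1.698 servings and 2.452 servings → $3.50.
carrots + sweet potato: the both-tight solution has a negative serving — not a feasible corner.
So the least-cost plan costs $3.27.

$3.27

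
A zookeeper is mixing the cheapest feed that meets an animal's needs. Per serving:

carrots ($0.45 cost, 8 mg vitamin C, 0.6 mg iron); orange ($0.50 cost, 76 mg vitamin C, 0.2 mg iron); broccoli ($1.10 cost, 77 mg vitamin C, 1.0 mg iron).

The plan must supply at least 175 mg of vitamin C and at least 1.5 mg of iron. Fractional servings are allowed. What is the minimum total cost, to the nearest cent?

$1.86

Compare the cost at each extreme point of the feasible region.
carrots only: max(175/8, 1.5/0.6) = 21.88 servings → $9.84.
orange only: max(175/76, 1.5/0.2) = 7.5 servings → $3.75.
broccoli only: max(175/77, 1.5/1.0) = 2.273 servings → $2.50.
carrots + orange with both tight: 1.795 servings and 2.114 servings → $1.86.
carrots + broccoli: intersection lies outside the first quadrant.
orange + broccoli with both tight: 0.9818 servings and 1.304 servings → $1.92.
So the least-cost plan costs $1.86.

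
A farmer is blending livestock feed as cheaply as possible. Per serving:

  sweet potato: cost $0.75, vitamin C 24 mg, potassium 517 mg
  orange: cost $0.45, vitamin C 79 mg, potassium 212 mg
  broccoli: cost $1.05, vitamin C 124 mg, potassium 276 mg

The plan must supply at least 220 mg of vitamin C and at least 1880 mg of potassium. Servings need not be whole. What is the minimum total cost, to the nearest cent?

With two linear requirements the optimum uses one or two foods; enumerate the corners.
sweet potato only: max(220/24, 1880/517) = 9.167 servings → $6.88.
orange only: max(220/79, 1880/212) = 8.868 servings → $3.99.
broccoli only: max(220/124, 1880/276) = 6.812 servings → $7.15.
sweet potato + orange with both tight: 2.849 servings and 1.919 servings → $3.00.
sweet potato + broccoli with both tight: 2.999 servings and 1.194 servings → $3.50.
orange + broccoli: the both-tight solution has a negative serving — not a feasible corner.
Cheapest feasible corner: $3.00.

$3.00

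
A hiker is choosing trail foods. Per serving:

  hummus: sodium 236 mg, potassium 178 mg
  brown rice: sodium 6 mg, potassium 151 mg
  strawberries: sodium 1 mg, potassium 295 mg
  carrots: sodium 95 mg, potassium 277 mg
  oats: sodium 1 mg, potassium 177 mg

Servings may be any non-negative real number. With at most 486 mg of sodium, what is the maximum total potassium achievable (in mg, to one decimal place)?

Potassium per mg sodium: strawberries 295, oats 177, brown rice 25.17, carrots 2.916, hummus 0.7542.
With no serving limits, spend the whole sodium allowance on strawberries: 486 mg / 1 mg × 295 mg = 143370.0 mg.

143370.0 mg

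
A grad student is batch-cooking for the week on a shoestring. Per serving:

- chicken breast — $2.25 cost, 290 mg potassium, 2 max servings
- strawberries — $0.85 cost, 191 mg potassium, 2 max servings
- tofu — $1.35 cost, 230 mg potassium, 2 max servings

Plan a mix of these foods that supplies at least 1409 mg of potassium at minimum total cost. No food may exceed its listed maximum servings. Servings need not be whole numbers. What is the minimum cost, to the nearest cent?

$8.80

Cost per mg of potassium: strawberries $0.0045, tofu $0.0059, chicken breast $0.0078.
Take 2 servings of strawberries: +382.0 mg potassium for $1.70 (total $1.70, still need 1027.0 mg).
Take 2 servings of tofu: +460.0 mg potassium for $2.70 (total $4.40, still need 567.0 mg).
Take 1.955 servings of chicken breast: +567.0 mg potassium for $4.40 (total $8.80, still need 0.0 mg).
Greedy by cheapest-per-mg is optimal for a single linear constraint, so the minimum cost is $8.80.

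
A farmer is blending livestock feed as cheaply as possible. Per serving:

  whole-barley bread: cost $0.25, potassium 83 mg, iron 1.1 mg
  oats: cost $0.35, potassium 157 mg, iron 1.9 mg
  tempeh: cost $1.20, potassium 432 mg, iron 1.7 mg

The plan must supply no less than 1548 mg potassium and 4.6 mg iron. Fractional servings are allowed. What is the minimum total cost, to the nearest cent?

$3.45

This is a tiny linear program; its minimum lies at a vertex of the feasible set. List the vertices and price them.
whole-barley bread only: max(1548/83, 4.6/1.1) = 18.65 servings → $4.66.
oats only: max(1548/157, 4.6/1.9) = 9.86 servings → $3.45.
tempeh only: max(1548/432, 4.6/1.7) = 3.583 servings → $4.30.
whole-barley bread + oats: intersection lies outside the first quadrant.
whole-barley bread + tempeh: intersection lies outside the first quadrant.
oats + tempeh with both targets exact would need a negative amount; discard.
The minimum over all feasible corners is $3.45.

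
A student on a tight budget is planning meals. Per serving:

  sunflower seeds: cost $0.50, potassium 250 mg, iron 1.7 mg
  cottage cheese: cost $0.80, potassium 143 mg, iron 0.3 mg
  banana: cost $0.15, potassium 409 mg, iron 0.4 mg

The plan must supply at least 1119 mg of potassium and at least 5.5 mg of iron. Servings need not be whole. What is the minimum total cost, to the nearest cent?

Minimising a linear cost over {potassium ≥ 1119, iron ≥ 5.5, servings ≥ 0} — the optimum is at a vertex, using one or two foods.
sunflower seeds only: max(1119/250, 5.5/1.7) = 4.476 servings → $2.24.
cottage cheese only: max(1119/143, 5.5/0.3) = 18.33 servings → $14.67.
banana only: max(1119/409, 5.5/0.4) = 13.75 servings → $2.06.
sunflower seeds + cottage cheese with both tight: 2.682 servings and 3.137 servings → $3.85.
sunflower seeds + banana with both tight: 3.027 servings and 0.8858 servings → $1.65.
cottage cheese + banana: the both-tight solution has a negative serving — not a feasible corner.
So the least-cost plan costs $1.65.

$1.65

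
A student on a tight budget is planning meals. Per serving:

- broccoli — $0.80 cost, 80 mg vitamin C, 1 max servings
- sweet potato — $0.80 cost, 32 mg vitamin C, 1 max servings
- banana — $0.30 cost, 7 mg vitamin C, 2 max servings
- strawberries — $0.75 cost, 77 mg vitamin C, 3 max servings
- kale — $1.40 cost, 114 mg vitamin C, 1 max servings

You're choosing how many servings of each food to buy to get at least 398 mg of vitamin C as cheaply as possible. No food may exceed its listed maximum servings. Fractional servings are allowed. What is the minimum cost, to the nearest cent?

$4.12

Cost per mg of vitamin C: strawberries $0.0097, broccoli $0.0100, kale $0.0123, sweet potato $0.0250, banana $0.0429.
Take 3 servings of strawberries: +231.0 mg vitamin C for $2.25 (total $2.25, still need 167.0 mg).
Take 1 serving of broccoli: +80.0 mg vitamin C for $0.80 (total $3.05, still need 87.0 mg).
Take 0.7632 servings of kale: +87.0 mg vitamin C for $1.07 (total $4.12, still need 0.0 mg).
Filling from the cheapest source first is optimal under one linear minimum: $4.12.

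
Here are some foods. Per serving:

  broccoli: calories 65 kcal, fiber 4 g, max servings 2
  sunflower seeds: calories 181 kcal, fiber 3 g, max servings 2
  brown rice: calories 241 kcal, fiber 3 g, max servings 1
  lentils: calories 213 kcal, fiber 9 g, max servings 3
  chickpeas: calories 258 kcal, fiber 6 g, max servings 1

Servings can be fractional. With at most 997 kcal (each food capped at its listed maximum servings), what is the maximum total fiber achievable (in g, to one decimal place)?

Fiber per kcal: broccoli 0.06154, lentils 0.04225, chickpeas 0.02326, sunflower seeds 0.01657, brown rice 0.01245.
Take 2 servings of broccoli: uses 130 kcal, +8.0 g fiber (running total 8.0 g).
Take 3 servings of lentils: uses 639 kcal, +27.0 g fiber (running total 35.0 g).
Take 0.8837 servings of chickpeas: uses 228 kcal, +5.3 g fiber (running total 40.3 g).
Filling greedily by fiber-per-kcal is optimal for one linear limit, giving 40.3 g.

40.3 g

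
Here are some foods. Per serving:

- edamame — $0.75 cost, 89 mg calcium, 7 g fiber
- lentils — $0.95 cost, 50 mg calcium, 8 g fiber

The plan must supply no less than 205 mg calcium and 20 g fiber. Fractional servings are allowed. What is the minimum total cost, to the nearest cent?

$2.14

Check every corner: each single food scaled to meet both minima, and each pair solved so both constraints bind.
edamame only: max(205/89, 20/7) = 2.857 servings → $2.14.
lentils only: max(205/50, 20/8) = 4.1 servings → $3.90.
edamame + lentils with both tight: 1.768 servings and 0.953 servings → $2.23.
Cheapest feasible corner: $2.14.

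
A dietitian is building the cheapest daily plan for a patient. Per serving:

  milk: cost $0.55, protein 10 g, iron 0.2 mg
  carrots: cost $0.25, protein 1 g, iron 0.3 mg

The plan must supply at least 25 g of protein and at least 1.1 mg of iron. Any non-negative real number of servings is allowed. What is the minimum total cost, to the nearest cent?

$1.79

milk only: max(25/10, 1.1/0.2) = 5.5 servings → $3.02.
carrots only: max(25/1, 1.1/0.3) = 25 servings → $6.25.
milk + carrots with both tight: 2.286 servings and 2.143 servings → $1.79.
So the least-cost plan costs $1.79.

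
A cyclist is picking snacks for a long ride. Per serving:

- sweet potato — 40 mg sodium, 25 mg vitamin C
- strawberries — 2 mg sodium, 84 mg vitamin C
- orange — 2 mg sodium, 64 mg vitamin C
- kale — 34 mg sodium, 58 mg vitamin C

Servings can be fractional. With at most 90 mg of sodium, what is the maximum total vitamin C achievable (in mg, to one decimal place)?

Vitamin C per mg sodium: strawberries 42, orange 32, kale 1.706, sweet potato 0.625.
With no serving limits, spend the whole sodium allowance on strawberries: 90 mg / 2 mg × 84 mg = 3780.0 mg.

3780.0 mg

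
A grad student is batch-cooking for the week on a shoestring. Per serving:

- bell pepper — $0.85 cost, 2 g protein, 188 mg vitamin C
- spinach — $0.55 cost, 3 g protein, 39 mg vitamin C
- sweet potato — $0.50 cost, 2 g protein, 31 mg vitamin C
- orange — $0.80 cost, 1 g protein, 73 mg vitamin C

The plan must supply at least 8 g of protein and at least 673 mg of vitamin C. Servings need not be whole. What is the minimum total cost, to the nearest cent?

$3.16

Check every corner: each single food scaled to meet both minima, and each pair solved so both constraints bind.
bell pepper only: max(8/2, 673/188) = 4 servings → $3.40.
spinach only: max(8/3, 673/39) = 17.26 servings → $9.49.
sweet potato only: max(8/2, 673/31) = 21.71 servings → $10.85.
orange only: max(8/1, 673/73) = 9.219 servings → $7.38.
bell pepper + spinach with both tight: 3.512 servings and 0.3251 servings → $3.16.
bell pepper + sweet potato with both tight: 3.497 servings and 0.5032 servings → $3.22.
bell pepper + orange with both tight: 2.119 servings and 3.762 servings → $4.81.
spinach + sweet potato with both targets exact would need a negative amount; discard.
spinach + orange with both targets exact would need a negative amount; discard.
sweet potato + orange: the both-tight solution has a negative serving — not a feasible corner.
So the least-cost plan costs $3.16.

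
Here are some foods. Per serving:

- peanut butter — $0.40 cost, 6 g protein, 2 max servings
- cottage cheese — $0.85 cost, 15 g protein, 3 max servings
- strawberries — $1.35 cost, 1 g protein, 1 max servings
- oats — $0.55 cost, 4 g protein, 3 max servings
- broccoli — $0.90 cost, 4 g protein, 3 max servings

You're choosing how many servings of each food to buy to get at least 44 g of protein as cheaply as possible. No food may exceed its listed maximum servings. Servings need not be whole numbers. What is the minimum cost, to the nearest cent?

$2.49

Cost per g of protein: cottage cheese $0.0567, peanut butter $0.0667, oats $0.1375, broccoli $0.2250, strawberries $1.3500.
Take 2.933 servings of cottage cheese: +44.0 g protein for $2.49 (total $2.49, still need 0.0 g).
Filling from the cheapest source first is optimal under one linear minimum: $2.49.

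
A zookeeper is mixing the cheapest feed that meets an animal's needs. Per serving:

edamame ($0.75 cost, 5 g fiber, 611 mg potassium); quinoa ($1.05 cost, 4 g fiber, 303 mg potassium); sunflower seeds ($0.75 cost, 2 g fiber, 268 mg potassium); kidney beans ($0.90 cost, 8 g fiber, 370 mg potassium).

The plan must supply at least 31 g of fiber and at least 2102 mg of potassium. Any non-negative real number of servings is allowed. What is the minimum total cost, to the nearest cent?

$3.82

Two binding constraints pin down two serving amounts, so the optimal mix uses at most two foods. The candidates are each food alone (scaled to the tighter of fiber/potassium) and each pair with both constraints tight.
edamame only: max(31/5, 2102/611) = 6.2 servings → $4.65.
quinoa only: max(31/4, 2102/303) = 7.75 servings → $8.14.
sunflower seeds only: max(31/2, 2102/268) = 15.5 servings → $11.62.
kidney beans only: max(31/8, 2102/370) = 5.681 servings → $5.11.
edamame + quinoa: intersection lies outside the first quadrant.
edamame + sunflower seeds: the both-tight solution has a negative serving — not a feasible corner.
edamame + kidney beans with both tight: 1.76 servings and 2.775 servings → $3.82.
quinoa + sunflower seeds: intersection lies outside the first quadrant.
quinoa + kidney beans with both tight: 5.663 servings and 1.043 servings → $6.89.
sunflower seeds + kidney beans with both tight: 3.808 servings and 2.923 servings → $5.49.
The minimum over all feasible corners is $3.82.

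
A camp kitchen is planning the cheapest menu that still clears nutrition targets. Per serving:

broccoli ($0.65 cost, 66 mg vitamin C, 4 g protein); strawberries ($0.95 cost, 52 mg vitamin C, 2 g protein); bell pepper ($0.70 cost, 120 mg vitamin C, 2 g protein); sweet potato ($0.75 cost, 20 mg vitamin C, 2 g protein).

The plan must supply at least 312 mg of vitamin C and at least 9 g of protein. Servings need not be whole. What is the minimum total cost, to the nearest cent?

$2.17

The cheapest plan sits at a corner of the feasible region — with two constraints it uses at most two foods.
broccoli only: max(312/66, 9/4) = 4.727 servings → $3.07.
strawberries only: max(312/52, 9/2) = 6 servings → $5.70.
bell pepper only: max(312/120, 9/2) = 4.5 servings → $3.15.
sweet potato only: max(312/20, 9/2) = 15.6 servings → $11.70.
broccoli + strawberries with both targets exact would need a negative amount; discard.
broccoli + bell pepper with both tight: 1.31 servings and 1.879 servings → $2.17.
broccoli + sweet potato: intersection lies outside the first quadrant.
strawberries + bell pepper with both tight: 3.353 servings and 1.147 servings → $3.99.
strawberries + sweet potato: intersection lies outside the first quadrant.
bell pepper + sweet potato with both tight: 2.22 servings and 2.28 servings → $3.26.
Cheapest feasible corner: $2.17.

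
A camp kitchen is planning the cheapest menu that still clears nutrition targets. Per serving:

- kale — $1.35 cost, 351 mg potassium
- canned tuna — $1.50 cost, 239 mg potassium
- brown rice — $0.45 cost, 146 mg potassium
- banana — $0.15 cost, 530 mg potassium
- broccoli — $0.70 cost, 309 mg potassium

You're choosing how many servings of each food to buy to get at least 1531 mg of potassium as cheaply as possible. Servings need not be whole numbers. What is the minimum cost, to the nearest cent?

Cost per mg of potassium: banana $0.0003, broccoli $0.0023, brown rice $0.0031, kale $0.0038, canned tuna $0.0063.
With no serving limits, use only banana: 1531 mg / 530 mg = 2.889 servings × $0.15 = $0.43.

$0.43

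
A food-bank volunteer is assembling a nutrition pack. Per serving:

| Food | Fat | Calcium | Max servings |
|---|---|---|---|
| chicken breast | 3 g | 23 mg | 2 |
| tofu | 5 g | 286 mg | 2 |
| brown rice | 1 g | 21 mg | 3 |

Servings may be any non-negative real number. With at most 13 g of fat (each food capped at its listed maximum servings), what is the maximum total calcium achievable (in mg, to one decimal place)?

Calcium per g fat: tofu 57.2, brown rice 21, chicken breast 7.667.
Take 2 servings of tofu: uses 10 g fat, +572.0 mg calcium (running total 572.0 mg).
Take 3 servings of brown rice: uses 3 g fat, +63.0 mg calcium (running total 635.0 mg).
Filling greedily by calcium-per-g fat is optimal for one linear limit, giving 635.0 mg.

635.0 mg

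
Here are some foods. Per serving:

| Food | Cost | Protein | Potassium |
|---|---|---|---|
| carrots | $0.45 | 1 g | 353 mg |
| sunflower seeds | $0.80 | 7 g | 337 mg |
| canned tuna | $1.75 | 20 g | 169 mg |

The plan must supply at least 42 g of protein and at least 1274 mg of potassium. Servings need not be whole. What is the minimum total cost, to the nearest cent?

Compare the cost at each extreme point of the feasible region.
carrots only: max(42/1, 1274/353) = 42 servings → $18.90.
sunflower seeds only: max(42/7, 1274/337) = 6 servings → $4.80.
canned tuna only: max(42/20, 1274/169) = 7.538 servings → $13.19.
carrots + sunflower seeds with both targets exact would need a negative amount; discard.
carrots + canned tuna with both tight: 2.668 servings and 1.967 servings → $4.64.
sunflower seeds + canned tuna with both tight: 3.308 servings and 0.9422 servings → $4.30.
The minimum over all feasible corners is $4.30.

$4.30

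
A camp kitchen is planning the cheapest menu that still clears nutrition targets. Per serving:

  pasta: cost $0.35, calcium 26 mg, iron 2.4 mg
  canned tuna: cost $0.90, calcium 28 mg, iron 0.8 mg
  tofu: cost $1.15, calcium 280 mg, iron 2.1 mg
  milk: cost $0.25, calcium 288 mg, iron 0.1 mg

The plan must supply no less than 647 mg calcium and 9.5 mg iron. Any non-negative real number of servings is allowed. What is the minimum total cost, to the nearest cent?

pasta only: max(647/26, 9.5/2.4) = 24.88 servings → $8.71.
canned tuna only: max(647/28, 9.5/0.8) = 23.11 servings → $20.80.
tofu only: max(647/280, 9.5/2.1) = 4.524 servings → $5.20.
milk only: max(647/288, 9.5/0.1) = 95 servings → $23.75.
pasta + canned tuna: intersection lies outside the first quadrant.
pasta + tofu with both tight: 2.108 servings and 2.115 servings → $3.17.
pasta + milk with both tight: 3.879 servings and 1.896 servings → $1.83.
canned tuna + tofu with both tight: 7.877 servings and 1.523 servings → $8.84.
canned tuna + milk with both tight: 11.74 servings and 1.105 servings → $10.84.
tofu + milk: the both-tight solution has a negative serving — not a feasible corner.
So the least-cost plan costs $1.83.

$1.83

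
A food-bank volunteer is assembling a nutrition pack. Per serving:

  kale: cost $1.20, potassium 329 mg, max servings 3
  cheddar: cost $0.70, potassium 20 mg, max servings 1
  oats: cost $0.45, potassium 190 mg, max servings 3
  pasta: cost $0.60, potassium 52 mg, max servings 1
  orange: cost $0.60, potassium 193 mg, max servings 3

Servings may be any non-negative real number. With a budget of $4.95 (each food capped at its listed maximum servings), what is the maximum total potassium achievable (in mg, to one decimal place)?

Potassium per dollar: oats 422.2, orange 321.7, kale 274.2, pasta 86.67, cheddar 28.57.
Take 3 servings of oats: spends $1.35, +570.0 mg potassium (running total 570.0 mg).
Take 3 servings of orange: spends $1.80, +579.0 mg potassium (running total 1149.0 mg).
Take 1.5 servings of kale: spends $1.80, +493.5 mg potassium (running total 1642.5 mg).
Filling greedily by potassium-per-dollar is optimal for one linear limit, giving 1642.5 mg.

1642.5 mg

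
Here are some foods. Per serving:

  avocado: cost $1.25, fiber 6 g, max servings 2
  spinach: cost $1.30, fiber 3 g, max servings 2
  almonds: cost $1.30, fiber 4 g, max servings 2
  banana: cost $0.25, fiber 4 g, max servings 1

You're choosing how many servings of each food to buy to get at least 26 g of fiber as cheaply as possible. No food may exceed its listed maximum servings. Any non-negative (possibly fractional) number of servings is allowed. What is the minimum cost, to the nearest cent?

Cost per g of fiber: banana $0.0625, avocado $0.2083, almonds $0.3250, spinach $0.4333.
Take 1 serving of banana: +4.0 g fiber for $0.25 (total $0.25, still need 22.0 g).
Take 2 servings of avocado: +12.0 g fiber for $2.50 (total $2.75, still need 10.0 g).
Take 2 servings of almonds: +8.0 g fiber for $2.60 (total $5.35, still need 2.0 g).
Take 0.6667 servings of spinach: +2.0 g fiber for $0.87 (total $6.22, still need 0.0 g).
Greedy by cheapest-per-g is optimal for a single linear constraint, so the minimum cost is $6.22.

$6.22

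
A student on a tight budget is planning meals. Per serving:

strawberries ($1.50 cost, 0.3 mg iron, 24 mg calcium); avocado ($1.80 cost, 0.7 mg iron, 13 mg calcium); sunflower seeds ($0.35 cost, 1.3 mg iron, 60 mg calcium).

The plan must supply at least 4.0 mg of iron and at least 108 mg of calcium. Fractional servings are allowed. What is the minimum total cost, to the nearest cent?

$1.08

strawberries only: max(4.0/0.3, 108/24) = 13.33 servings → $20.00.
avocado only: max(4.0/0.7, 108/13) = 8.308 servings → $14.95.
sunflower seeds only: max(4.0/1.3, 108/60) = 3.077 servings → $1.08.
strawberries + avocado with both tight: 1.829 servings and 4.93 servings → $11.62.
strawberries + sunflower seeds: intersection lies outside the first quadrant.
avocado + sunflower seeds with both tight: 3.968 servings and 0.9402 servings → $7.47.
Cheapest feasible corner: $1.08.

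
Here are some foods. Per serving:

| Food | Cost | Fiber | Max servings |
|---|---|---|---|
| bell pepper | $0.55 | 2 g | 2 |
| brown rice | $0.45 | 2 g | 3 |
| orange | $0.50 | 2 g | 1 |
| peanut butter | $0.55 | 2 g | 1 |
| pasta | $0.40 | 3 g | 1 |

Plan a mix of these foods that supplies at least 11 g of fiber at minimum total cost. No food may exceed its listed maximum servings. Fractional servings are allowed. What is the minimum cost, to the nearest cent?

$2.25

Cost per g of fiber: pasta $0.1333, brown rice $0.2250, orange $0.2500, bell pepper $0.2750, peanut butter $0.2750.
Take 1 serving of pasta: +3.0 g fiber for $0.40 (total $0.40, still need 8.0 g).
Take 3 servings of brown rice: +6.0 g fiber for $1.35 (total $1.75, still need 2.0 g).
Take 1 serving of orange: +2.0 g fiber for $0.50 (total $2.25, still need 0.0 g).
Greedy by cheapest-per-g is optimal for a single linear constraint, so the minimum cost is $2.25.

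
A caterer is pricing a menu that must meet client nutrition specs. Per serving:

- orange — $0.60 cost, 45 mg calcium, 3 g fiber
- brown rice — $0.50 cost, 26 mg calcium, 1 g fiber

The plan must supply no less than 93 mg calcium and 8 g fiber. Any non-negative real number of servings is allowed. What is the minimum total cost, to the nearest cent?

$1.60

This is a tiny linear program; its minimum lies at a vertex of the feasible set. List the vertices and price them.
orange only: max(93/45, 8/3) = 2.667 servings → $1.60.
brown rice only: max(93/26, 8/1) = 8 servings → $4.00.
orange + brown rice: intersection lies outside the first quadrant.
So the least-cost plan costs $1.60.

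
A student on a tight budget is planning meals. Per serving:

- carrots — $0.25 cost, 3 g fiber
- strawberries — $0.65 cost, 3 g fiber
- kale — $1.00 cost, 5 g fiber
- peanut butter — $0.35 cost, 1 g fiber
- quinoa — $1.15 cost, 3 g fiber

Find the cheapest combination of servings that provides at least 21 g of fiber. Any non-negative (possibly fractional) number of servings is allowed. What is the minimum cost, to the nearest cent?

$1.75

Cost per g of fiber: carrots $0.0833, kale $0.2000, strawberries $0.2167, peanut butter $0.3500, quinoa $0.3833.
With no serving limits, use only carrots: 21 g / 3 g = 7 servings × $0.25 = $1.75.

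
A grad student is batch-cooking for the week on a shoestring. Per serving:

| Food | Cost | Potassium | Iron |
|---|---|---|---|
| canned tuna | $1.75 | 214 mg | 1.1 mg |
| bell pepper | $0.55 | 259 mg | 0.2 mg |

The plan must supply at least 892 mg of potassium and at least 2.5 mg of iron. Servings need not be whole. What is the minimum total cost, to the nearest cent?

$4.40

The cheapest plan sits at a corner of the feasible region — with two constraints it uses at most two foods.
canned tuna only: max(892/214, 2.5/1.1) = 4.168 servings → $7.29.
bell pepper only: max(892/259, 2.5/0.2) = 12.5 servings → $6.88.
canned tuna + bell pepper with both tight: 1.938 servings and 1.843 servings → $4.40.
The minimum over all feasible corners is $4.40.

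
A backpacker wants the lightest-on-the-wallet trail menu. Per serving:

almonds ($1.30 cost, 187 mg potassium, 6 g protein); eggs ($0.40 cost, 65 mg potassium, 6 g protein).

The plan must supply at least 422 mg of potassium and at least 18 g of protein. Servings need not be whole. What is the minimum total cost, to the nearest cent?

$2.60

Two binding constraints pin down two serving amounts, so the optimal mix uses at most two foods. The candidates are each food alone (scaled to the tighter of potassium/protein) and each pair with both constraints tight.
almonds only: max(422/187, 18/6) = 3 servings → $3.90.
eggs only: max(422/65, 18/6) = 6.492 servings → $2.60.
almonds + eggs with both tight: 1.861 servings and 1.139 servings → $2.87.
So the least-cost plan costs $2.60.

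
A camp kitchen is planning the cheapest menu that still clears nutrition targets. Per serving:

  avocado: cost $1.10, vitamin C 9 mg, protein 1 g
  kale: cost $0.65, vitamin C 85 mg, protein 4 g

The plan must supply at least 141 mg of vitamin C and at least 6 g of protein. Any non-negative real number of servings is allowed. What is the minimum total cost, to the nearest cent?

The cheapest plan sits at a corner of the feasible region — with two constraints it uses at most two foods.
avocado only: max(141/9, 6/1) = 15.67 servings → $17.23.
kale only: max(141/85, 6/4) = 1.659 servings → $1.08.
avocado + kale with both targets exact would need a negative amount; discard.
The minimum over all feasible corners is $1.08.

$1.08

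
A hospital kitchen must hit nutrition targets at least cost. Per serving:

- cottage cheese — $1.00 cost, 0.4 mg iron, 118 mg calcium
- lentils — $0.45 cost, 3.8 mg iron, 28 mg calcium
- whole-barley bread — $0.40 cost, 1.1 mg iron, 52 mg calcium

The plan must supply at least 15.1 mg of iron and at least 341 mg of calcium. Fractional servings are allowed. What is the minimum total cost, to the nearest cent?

$3.20

cottage cheese only: max(15.1/0.4, 341/118) = 37.75 servings → $37.75.
lentils only: max(15.1/3.8, 341/28) = 12.18 servings → $5.48.
whole-barley bread only: max(15.1/1.1, 341/52) = 13.73 servings → $5.49.
cottage cheese + lentils with both tight: 1.997 servings and 3.763 servings → $3.69.
cottage cheese + whole-barley bread: the both-tight solution has a negative serving — not a feasible corner.
lentils + whole-barley bread with both tight: 2.459 servings and 5.234 servings → $3.20.
Cheapest feasible corner: $3.20.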